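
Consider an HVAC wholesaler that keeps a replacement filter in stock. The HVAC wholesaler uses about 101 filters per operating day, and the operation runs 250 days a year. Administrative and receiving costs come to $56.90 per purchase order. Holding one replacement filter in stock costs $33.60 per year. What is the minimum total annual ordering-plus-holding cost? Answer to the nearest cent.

TC* ≈ $9,825.88

Annual demand D = 101 × 250 = 25,250.
Q* = √(2DS/H) = √(2 × 25,250 × 56.9 / 33.6) ≈ 292.44.
At Q*, ordering cost (D/Q*)S equals holding cost (Q*/2)H, each = √(DSH/2).
Minimum total = √(2DSH) = √(2 × 25,250 × 56.9 × 33.6) ≈ 9825.880.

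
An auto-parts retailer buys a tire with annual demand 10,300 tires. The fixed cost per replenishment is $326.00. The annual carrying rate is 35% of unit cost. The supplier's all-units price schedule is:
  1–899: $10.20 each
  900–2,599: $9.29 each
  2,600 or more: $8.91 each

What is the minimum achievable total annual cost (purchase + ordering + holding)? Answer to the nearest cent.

Holding cost per unit per year at price C is H = 0.35·C.
Candidates are each tier's EOQ (if it falls in that tier) and each price-break quantity.
Tier 1 ($10.20): EOQ = 1371.5 exceeds tier's upper bound 899, so this tier is dominated.
EOQ at $9.29 = 1437.1 (feasible in tier 2): TC = 10,300×$9.29 + (10,300/1437.1)×326 + (1437.1/2)×0.35×$9.29 = $100,359.88.
EOQ at $8.91 = 1467.5 < 2600, so use break Q=2600: TC = 10,300×$8.91 + (10,300/2600.0)×326 + (2600.0/2)×0.35×$8.91 = $97,118.51.
Lowest total cost among the candidates is at Q = 2600.0.

TC* ≈ $97,118.51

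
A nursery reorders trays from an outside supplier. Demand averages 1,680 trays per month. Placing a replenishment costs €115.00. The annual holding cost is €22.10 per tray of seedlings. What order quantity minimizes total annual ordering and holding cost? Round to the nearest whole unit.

Annual demand D = 1,680 × 12 = 20,160.
EOQ = √(2DS / H) = √(2 × 20,160 × 115 / 22.1).
= √(4,636,800 / 22.1) = √209,809.9548 ≈ 458.050.

Q* ≈ 458 trays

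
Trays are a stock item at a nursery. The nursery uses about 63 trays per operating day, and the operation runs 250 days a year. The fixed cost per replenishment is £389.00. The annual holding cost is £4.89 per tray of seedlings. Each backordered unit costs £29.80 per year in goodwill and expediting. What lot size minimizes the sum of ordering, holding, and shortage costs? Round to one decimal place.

Annual demand D = 63 × 250 = 15,750.
With planned backorders, Q* = √(2DS/H) · √((H+B)/B).
√(2DS/H) = √(2 × 15,750 × 389 / 4.89) = 1582.981.
√((H+B)/B) = √((4.89+29.8)/29.8) = 1.0789.
Q* ≈ 1707.928.

Q* ≈ 1,707.9 trays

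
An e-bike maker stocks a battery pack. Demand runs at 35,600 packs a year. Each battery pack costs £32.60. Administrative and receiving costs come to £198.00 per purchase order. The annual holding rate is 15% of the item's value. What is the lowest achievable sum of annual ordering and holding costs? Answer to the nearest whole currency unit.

Holding cost H = 0.15 × £32.60 = £4.8900 per unit per year.
The optimal lot size = √(2DS/H) = √(2 × 35,600 × 198 / 4.89) ≈ 1697.92.
At the optimum the two cost components are equal, so total cost = 2·(Q*/2)H = Q*·H.
Minimum total = √(2DSH) = √(2 × 35,600 × 198 × 4.89) ≈ 8302.847.

TC* ≈ £8,303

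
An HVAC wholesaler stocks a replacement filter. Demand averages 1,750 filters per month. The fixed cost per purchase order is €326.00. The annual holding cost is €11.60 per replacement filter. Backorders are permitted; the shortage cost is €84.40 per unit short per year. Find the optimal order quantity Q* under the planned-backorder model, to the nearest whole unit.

Q* ≈ 1,159 filters

Annual demand D = 1,750 × 12 = 21,000.
With planned backorders, Q* = √(2DS/H) · √((H+B)/B).
√(2DS/H) = √(2 × 21,000 × 326 / 11.6) = 1086.437.
√((H+B)/B) = √((11.6+84.4)/84.4) = 1.0665.
Q* ≈ 1158.694.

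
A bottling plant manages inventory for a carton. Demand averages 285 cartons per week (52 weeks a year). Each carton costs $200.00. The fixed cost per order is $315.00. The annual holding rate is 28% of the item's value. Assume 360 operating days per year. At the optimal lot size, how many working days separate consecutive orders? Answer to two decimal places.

T ≈ 9.92 days

Annual demand D = 285 × 52 = 14,820.
Holding cost H = 0.28 × $200.00 = $56.0000 per unit per year.
The optimal lot size = √(2DS/H) = √(2 × 14,820 × 315 / 56) ≈ 408.32.
Cycle time = Q*/D × 360 = 408.32 / 14,820 × 360 ≈ 9.919 days.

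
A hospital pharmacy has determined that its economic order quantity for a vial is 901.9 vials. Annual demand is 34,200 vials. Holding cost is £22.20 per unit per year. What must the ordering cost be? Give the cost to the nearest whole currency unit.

The basic EOQ model gives Q* = √(2DS/H); rearrange for the unknown.
From Q* = √(2DS/H): S = Q*²H / (2D) = 901.9² × 22.2 / (2 × 34,200) = 264.0059.

S ≈ £264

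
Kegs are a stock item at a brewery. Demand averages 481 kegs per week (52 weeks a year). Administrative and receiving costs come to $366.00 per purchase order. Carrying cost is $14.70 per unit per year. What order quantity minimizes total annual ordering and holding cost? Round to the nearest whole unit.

Annual demand D = 481 × 52 = 25,012.
EOQ = √(2DS / H) = √(2 × 25,012 × 366 / 14.7).
= √(18,308,784 / 14.7) = √1,245,495.5102 ≈ 1116.018.

Q* ≈ 1,116 kegs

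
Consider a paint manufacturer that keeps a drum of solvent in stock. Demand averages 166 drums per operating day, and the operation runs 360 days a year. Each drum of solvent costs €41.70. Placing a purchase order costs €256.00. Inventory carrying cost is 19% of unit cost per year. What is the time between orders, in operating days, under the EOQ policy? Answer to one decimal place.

Annual demand D = 166 × 360 = 59,760.
Holding cost H = 0.19 × €41.70 = €7.9230 per unit per year.
Q* = √(2DS/H) = √(2 × 59,760 × 256 / 7.923) ≈ 1965.15.
Cycle time = Q*/D × 360 = 1965.15 / 59,760 × 360 ≈ 11.838 days.

T ≈ 11.8 days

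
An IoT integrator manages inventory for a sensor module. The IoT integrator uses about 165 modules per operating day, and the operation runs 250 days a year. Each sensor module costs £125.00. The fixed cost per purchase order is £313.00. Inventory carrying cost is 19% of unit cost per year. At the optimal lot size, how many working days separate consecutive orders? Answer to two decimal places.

Annual demand D = 165 × 250 = 41,250.
Holding cost H = 0.19 × £125.00 = £23.7500 per unit per year.
Q* = √(2DS/H) = √(2 × 41,250 × 313 / 23.75) ≈ 1042.72.
Cycle time = Q*/D × 250 = 1042.72 / 41,250 × 250 ≈ 6.320 days.

T ≈ 6.32 days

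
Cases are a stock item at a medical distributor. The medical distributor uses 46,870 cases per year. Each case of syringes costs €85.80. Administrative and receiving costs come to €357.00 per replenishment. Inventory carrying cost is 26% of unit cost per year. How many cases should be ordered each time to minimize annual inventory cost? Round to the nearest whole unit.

Q* ≈ 1,225 cases

Holding cost H = 0.26 × €85.80 = €22.3080 per unit per year.
EOQ = √(2DS / H) = √(2 × 46,870 × 357 / 22.308).
= √(33,465,180 / 22.308) = √1,500,142.5498 ≈ 1224.803.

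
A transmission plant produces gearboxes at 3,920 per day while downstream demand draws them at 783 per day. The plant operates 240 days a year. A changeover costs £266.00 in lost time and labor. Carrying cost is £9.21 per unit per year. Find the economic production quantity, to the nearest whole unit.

Q* ≈ 3,683 gearboxes

Annual demand D = 783 × 240 = 187,920.
Production build-up factor (1 − d/p) = 1 − 783/3,920 = 0.8003.
Q* = √(2DS / (H(1 − d/p))) = √(2 × 187,920 × 266 / (9.21 × 0.8003)).
= √(99,973,440 / 7.3703) ≈ 3682.971.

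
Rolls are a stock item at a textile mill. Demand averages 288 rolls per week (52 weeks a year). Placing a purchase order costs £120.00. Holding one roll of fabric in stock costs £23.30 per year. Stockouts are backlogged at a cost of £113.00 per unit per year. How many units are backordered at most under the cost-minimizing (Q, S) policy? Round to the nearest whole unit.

Annual demand D = 288 × 52 = 14,976.
With planned backorders, Q* = √(2DS/H) · √((H+B)/B).
√(2DS/H) = √(2 × 14,976 × 120 / 23.3) = 392.758.
√((H+B)/B) = √((23.3+113)/113) = 1.0983.
Q* ≈ 431.354.
S* = Q* · H/(H+B) = 431.354 × 23.3/136.3 ≈ 73.739.

S* ≈ 74 rolls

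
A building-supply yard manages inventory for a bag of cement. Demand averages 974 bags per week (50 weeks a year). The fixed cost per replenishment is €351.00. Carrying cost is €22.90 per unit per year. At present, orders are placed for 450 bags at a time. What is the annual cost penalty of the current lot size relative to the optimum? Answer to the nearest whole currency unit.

Annual demand D = 974 × 50 = 48,700.
EOQ = √(2DS/H) = √(2 × 48,700 × 351 / 22.9) ≈ 1221.84.
Cost at Q* = (D/Q*)S + (Q*/2)H = √(2DSH) ≈ €27,980.20.
Cost at Q = 450: (48,700/450)×351 + (450/2)×22.9 = €37,986.00 + €5,152.50 = €43,138.50.
Excess = €43,138.50 − €27,980.20 = €15,158.30.

Extra cost ≈ €15,158 per year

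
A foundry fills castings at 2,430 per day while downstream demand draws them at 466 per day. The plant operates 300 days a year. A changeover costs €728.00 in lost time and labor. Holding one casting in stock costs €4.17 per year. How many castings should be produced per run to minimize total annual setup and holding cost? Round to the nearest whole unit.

Q* ≈ 7,771 castings

Annual demand D = 466 × 300 = 139,800.
Production build-up factor (1 − d/p) = 1 − 466/2,430 = 0.8082.
Q* = √(2DS / (H(1 − d/p))) = √(2 × 139,800 × 728 / (4.17 × 0.8082)).
= √(203,548,800 / 3.3703) ≈ 7771.389.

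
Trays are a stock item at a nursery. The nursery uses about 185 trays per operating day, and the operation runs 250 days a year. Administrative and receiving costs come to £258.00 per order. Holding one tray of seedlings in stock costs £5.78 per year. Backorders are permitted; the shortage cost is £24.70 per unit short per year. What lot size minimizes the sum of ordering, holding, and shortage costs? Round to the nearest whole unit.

Annual demand D = 185 × 250 = 46,250.
With planned backorders, Q* = √(2DS/H) · √((H+B)/B).
√(2DS/H) = √(2 × 46,250 × 258 / 5.78) = 2031.968.
√((H+B)/B) = √((5.78+24.7)/24.7) = 1.1109.
Q* ≈ 2257.230.

Q* ≈ 2,257 trays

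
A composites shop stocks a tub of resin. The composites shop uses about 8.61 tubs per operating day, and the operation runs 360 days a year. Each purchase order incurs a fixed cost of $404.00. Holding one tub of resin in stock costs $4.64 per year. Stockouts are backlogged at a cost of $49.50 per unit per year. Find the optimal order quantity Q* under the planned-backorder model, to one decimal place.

Annual demand D = 8.61 × 360 = 3,099.6.
With planned backorders, Q* = √(2DS/H) · √((H+B)/B).
√(2DS/H) = √(2 × 3,099.6 × 404 / 4.64) = 734.682.
√((H+B)/B) = √((4.64+49.5)/49.5) = 1.0458.
Q* ≈ 768.345.

Q* ≈ 768.3 tubs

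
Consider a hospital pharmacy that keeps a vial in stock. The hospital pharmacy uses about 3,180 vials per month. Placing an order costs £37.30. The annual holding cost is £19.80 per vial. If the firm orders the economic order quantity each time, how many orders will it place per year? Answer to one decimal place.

Annual demand D = 3,180 × 12 = 38,160.
The optimal lot size = √(2DS/H) = √(2 × 38,160 × 37.3 / 19.8) ≈ 379.18.
Orders per year = D / Q* = 38,160 / 379.18 ≈ 100.639.

N ≈ 100.6 orders per year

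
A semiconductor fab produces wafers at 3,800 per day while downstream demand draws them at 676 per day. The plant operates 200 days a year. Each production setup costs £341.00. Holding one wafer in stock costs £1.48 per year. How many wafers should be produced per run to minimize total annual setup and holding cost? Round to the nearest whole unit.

Annual demand D = 676 × 200 = 135,200.
Production build-up factor (1 − d/p) = 1 − 676/3,800 = 0.8221.
Q* = √(2DS / (H(1 − d/p))) = √(2 × 135,200 × 341 / (1.48 × 0.8221)).
= √(92,206,400 / 1.2167) ≈ 8705.344.

Q* ≈ 8,705 wafers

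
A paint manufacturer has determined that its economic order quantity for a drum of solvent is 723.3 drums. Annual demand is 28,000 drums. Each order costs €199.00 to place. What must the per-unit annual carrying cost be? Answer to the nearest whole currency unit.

The basic EOQ model gives Q* = √(2DS/H); rearrange for the unknown.
From Q* = √(2DS/H): H = 2DS / Q*² = 2 × 28,000 × 199 / 723.3² = 21.3012.

H ≈ €21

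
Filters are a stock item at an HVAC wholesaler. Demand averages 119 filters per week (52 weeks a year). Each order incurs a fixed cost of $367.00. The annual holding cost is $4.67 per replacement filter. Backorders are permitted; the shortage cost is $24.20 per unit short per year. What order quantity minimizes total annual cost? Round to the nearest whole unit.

Q* ≈ 1,077 filters

Annual demand D = 119 × 52 = 6,188.
With planned backorders, Q* = √(2DS/H) · √((H+B)/B).
√(2DS/H) = √(2 × 6,188 × 367 / 4.67) = 986.199.
√((H+B)/B) = √((4.67+24.2)/24.2) = 1.0922.
Q* ≈ 1077.161.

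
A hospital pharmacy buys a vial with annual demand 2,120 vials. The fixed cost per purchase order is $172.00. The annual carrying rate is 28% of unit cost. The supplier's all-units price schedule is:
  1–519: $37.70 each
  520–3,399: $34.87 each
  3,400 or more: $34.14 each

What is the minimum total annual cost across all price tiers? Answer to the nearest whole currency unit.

Holding cost per unit per year at price C is H = 0.28·C.
Candidates are each tier's EOQ (if it falls in that tier) and each price-break quantity.
EOQ at $37.70 = 262.8 (feasible in tier 1): TC = 2,120×$37.70 + (2,120/262.8)×172 + (262.8/2)×0.28×$37.70 = $82,698.58.
EOQ at $34.87 = 273.3 < 520, so use break Q=520: TC = 2,120×$34.87 + (2,120/520.0)×172 + (520.0/2)×0.28×$34.87 = $77,164.17.
EOQ at $34.14 = 276.2 < 3400, so use break Q=3400: TC = 2,120×$34.14 + (2,120/3400.0)×172 + (3400.0/2)×0.28×$34.14 = $88,734.69.
Lowest total cost among the candidates is at Q = 520.0.

TC* ≈ $77,164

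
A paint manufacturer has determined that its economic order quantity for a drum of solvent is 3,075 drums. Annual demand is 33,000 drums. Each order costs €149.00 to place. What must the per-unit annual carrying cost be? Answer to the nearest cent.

H ≈ €1.04

The basic EOQ model gives Q* = √(2DS/H); rearrange for the unknown.
From Q* = √(2DS/H): H = 2DS / Q*² = 2 × 33,000 × 149 / 3,075² = 1.0400.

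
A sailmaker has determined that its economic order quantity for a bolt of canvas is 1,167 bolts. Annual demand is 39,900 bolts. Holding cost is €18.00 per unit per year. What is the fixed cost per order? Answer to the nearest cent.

S ≈ €307.19

Squaring Q* = √(2DS/H) gives Q*² = 2DS/H.
From Q* = √(2DS/H): S = Q*²H / (2D) = 1,167² × 18 / (2 × 39,900) = 307.1930.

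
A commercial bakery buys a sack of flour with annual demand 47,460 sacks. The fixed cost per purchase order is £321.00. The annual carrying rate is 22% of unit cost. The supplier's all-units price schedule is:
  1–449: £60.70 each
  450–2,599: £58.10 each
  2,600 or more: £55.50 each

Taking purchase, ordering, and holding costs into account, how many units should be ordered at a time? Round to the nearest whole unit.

Q* ≈ 2,600 sacks

Holding cost per unit per year at price C is H = 0.22·C.
Evaluate total cost at each tier's feasible EOQ or, if the EOQ is below the tier, at the tier's minimum quantity.
Tier 1 (£60.70): EOQ = 1510.5 exceeds tier's upper bound 449, so this tier is dominated.
EOQ at £58.10 = 1543.9 (feasible in tier 2): TC = 47,460×£58.10 + (47,460/1543.9)×321 + (1543.9/2)×0.22×£58.10 = £2,777,160.71.
EOQ at £55.50 = 1579.7 < 2600, so use break Q=2600: TC = 47,460×£55.50 + (47,460/2600.0)×321 + (2600.0/2)×0.22×£55.50 = £2,655,762.48.
Lowest total cost is £2,655,762.48 at Q = 2600.0.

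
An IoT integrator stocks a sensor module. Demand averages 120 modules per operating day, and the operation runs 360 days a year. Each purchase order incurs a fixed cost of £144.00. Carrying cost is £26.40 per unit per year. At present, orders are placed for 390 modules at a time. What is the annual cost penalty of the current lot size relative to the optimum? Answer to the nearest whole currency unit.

Annual demand D = 120 × 360 = 43,200.
EOQ = √(2DS/H) = √(2 × 43,200 × 144 / 26.4) ≈ 686.49.
Cost at Q* = (D/Q*)S + (Q*/2)H = √(2DSH) ≈ £18,123.42.
Cost at Q = 390: (43,200/390)×144 + (390/2)×26.4 = £15,950.77 + £5,148.00 = £21,098.77.
Excess = £21,098.77 − £18,123.42 = £2,975.35.

Extra cost ≈ £2,975 per year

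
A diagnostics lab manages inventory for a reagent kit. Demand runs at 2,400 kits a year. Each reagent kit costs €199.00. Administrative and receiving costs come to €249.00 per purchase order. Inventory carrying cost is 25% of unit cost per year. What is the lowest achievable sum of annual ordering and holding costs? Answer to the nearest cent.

Holding cost H = 0.25 × €199.00 = €49.7500 per unit per year.
The optimal lot size = √(2DS/H) = √(2 × 2,400 × 249 / 49.75) ≈ 155.00.
At the optimum the two cost components are equal, so total cost = 2·(Q*/2)H = Q*·H.
Minimum total = √(2DSH) = √(2 × 2,400 × 249 × 49.75) ≈ 7711.109.

TC* ≈ €7,711.11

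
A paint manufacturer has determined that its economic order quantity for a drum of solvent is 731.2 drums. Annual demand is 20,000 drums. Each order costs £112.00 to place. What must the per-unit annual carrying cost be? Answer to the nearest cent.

H ≈ £8.38

Squaring Q* = √(2DS/H) gives Q*² = 2DS/H.
From Q* = √(2DS/H): H = 2DS / Q*² = 2 × 20,000 × 112 / 731.2² = 8.3793.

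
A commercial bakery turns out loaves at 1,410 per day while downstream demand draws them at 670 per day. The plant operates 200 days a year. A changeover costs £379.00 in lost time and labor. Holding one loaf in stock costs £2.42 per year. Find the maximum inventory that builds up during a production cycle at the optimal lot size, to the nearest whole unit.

Annual demand D = 670 × 200 = 134,000.
Production build-up factor (1 − d/p) = 1 − 670/1,410 = 0.5248.
Q* = √(2DS / (H(1 − d/p))) = √(2 × 134,000 × 379 / (2.42 × 0.5248)).
= √(101,572,000 / 1.2701) ≈ 8942.790.
Maximum inventory = Q*(1 − d/p) = 8942.790 × 0.5248 ≈ 4693.379.

I_max ≈ 4,693 loaves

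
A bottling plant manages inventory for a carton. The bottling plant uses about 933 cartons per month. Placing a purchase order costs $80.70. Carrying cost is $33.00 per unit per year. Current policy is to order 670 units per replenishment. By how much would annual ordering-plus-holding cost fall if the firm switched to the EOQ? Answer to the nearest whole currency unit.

Annual demand D = 933 × 12 = 11,196.
EOQ = √(2DS/H) = √(2 × 11,196 × 80.7 / 33) ≈ 234.01.
Cost at Q* = (D/Q*)S + (Q*/2)H = √(2DSH) ≈ $7,722.18.
Cost at Q = 670: (11,196/670)×80.7 + (670/2)×33 = $1,348.53 + $11,055.00 = $12,403.53.
Excess = $12,403.53 − $7,722.18 = $4,681.35.

Extra cost ≈ $4,681 per year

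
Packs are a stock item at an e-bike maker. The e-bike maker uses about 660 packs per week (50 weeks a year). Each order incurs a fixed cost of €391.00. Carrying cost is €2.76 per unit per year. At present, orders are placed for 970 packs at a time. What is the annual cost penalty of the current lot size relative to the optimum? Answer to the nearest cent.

Annual demand D = 660 × 50 = 33,000.
EOQ = √(2DS/H) = √(2 × 33,000 × 391 / 2.76) ≈ 3057.78.
Cost at Q* = (D/Q*)S + (Q*/2)H = √(2DSH) ≈ €8,439.46.
Cost at Q = 970: (33,000/970)×391 + (970/2)×2.76 = €13,302.06 + €1,338.60 = €14,640.66.
Excess = €14,640.66 − €8,439.46 = €6,201.20.

Extra cost ≈ €6,201.20 per year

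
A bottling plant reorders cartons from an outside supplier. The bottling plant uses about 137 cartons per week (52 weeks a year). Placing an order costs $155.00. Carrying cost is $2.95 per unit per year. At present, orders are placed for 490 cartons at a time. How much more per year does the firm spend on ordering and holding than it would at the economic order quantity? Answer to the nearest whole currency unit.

Annual demand D = 137 × 52 = 7,124.
EOQ = √(2DS/H) = √(2 × 7,124 × 155 / 2.95) ≈ 865.23.
Cost at Q* = (D/Q*)S + (Q*/2)H = √(2DSH) ≈ $2,552.43.
Cost at Q = 490: (7,124/490)×155 + (490/2)×2.95 = $2,253.51 + $722.75 = $2,976.26.
Excess = $2,976.26 − $2,552.43 = $423.83.

Extra cost ≈ $424 per year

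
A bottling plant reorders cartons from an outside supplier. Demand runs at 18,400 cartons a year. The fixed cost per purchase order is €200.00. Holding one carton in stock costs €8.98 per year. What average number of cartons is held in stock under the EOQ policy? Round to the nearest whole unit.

Average inventory ≈ 453 cartons

The optimal lot size = √(2DS/H) = √(2 × 18,400 × 200 / 8.98) ≈ 905.32.
Average inventory = Q*/2 ≈ 905.32 / 2 = 452.659.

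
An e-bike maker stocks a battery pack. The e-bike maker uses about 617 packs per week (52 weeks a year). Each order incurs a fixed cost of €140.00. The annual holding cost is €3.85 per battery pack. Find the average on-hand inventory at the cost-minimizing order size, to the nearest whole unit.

Average inventory ≈ 764 packs

Annual demand D = 617 × 52 = 32,084.
The optimal lot size = √(2DS/H) = √(2 × 32,084 × 140 / 3.85) ≈ 1527.54.
Average inventory = Q*/2 ≈ 1527.54 / 2 = 763.771.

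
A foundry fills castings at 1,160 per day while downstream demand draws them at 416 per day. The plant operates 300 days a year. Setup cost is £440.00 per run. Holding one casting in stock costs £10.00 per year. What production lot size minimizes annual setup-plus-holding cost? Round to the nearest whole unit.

Q* ≈ 4,138 castings

Annual demand D = 416 × 300 = 124,800.
Production build-up factor (1 − d/p) = 1 − 416/1,160 = 0.6414.
Q* = √(2DS / (H(1 − d/p))) = √(2 × 124,800 × 440 / (10 × 0.6414)).
= √(109,824,000 / 6.4138) ≈ 4138.006.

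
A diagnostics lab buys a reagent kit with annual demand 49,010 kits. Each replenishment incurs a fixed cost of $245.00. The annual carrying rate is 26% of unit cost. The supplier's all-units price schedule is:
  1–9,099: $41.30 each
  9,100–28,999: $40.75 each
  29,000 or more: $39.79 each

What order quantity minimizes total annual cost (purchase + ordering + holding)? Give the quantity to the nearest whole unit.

Holding cost per unit per year at price C is H = 0.26·C.
For each price level, check whether its EOQ is feasible; otherwise the best quantity at that price is the breakpoint.
EOQ at $41.30 = 1495.5 (feasible in tier 1): TC = 49,010×$41.30 + (49,010/1495.5)×245 + (1495.5/2)×0.26×$41.30 = $2,040,171.39.
EOQ at $40.75 = 1505.5 < 9100, so use break Q=9100: TC = 49,010×$40.75 + (49,010/9100.0)×245 + (9100.0/2)×0.26×$40.75 = $2,046,684.25.
EOQ at $39.79 = 1523.6 < 29000, so use break Q=29000: TC = 49,010×$39.79 + (49,010/29000.0)×245 + (29000.0/2)×0.26×$39.79 = $2,100,530.25.
Lowest total cost is $2,040,171.39 at Q = 1495.5.

Q* ≈ 1,495 kits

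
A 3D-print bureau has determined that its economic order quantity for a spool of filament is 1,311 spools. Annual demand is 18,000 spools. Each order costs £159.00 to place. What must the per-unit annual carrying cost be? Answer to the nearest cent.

H ≈ £3.33

Squaring Q* = √(2DS/H) gives Q*² = 2DS/H.
From Q* = √(2DS/H): H = 2DS / Q*² = 2 × 18,000 × 159 / 1,311² = 3.3304.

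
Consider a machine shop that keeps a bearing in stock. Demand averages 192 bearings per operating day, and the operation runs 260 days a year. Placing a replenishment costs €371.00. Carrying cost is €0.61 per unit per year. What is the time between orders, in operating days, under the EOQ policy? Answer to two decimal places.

Annual demand D = 192 × 260 = 49,920.
Q* = √(2DS/H) = √(2 × 49,920 × 371 / 0.61) ≈ 7792.46.
Cycle time = Q*/D × 260 = 7792.46 / 49,920 × 260 ≈ 40.586 days.

T ≈ 40.59 days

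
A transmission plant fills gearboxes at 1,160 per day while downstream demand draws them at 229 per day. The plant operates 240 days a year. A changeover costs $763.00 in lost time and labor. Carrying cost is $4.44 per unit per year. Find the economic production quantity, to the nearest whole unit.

Q* ≈ 4,851 gearboxes

Annual demand D = 229 × 240 = 54,960.
Production build-up factor (1 − d/p) = 1 − 229/1,160 = 0.8026.
Q* = √(2DS / (H(1 − d/p))) = √(2 × 54,960 × 763 / (4.44 × 0.8026)).
= √(83,868,960 / 3.5635) ≈ 4851.358.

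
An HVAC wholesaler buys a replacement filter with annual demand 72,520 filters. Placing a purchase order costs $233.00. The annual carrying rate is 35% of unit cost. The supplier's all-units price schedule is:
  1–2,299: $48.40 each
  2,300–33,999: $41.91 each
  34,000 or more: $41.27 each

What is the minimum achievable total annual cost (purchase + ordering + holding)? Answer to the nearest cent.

TC* ≈ $3,063,528.57

Holding cost per unit per year at price C is H = 0.35·C.
Candidates are each tier's EOQ (if it falls in that tier) and each price-break quantity.
EOQ at $48.40 = 1412.4 (feasible in tier 1): TC = 72,520×$48.40 + (72,520/1412.4)×233 + (1412.4/2)×0.35×$48.40 = $3,533,894.47.
EOQ at $41.91 = 1517.9 < 2300, so use break Q=2300: TC = 72,520×$41.91 + (72,520/2300.0)×233 + (2300.0/2)×0.35×$41.91 = $3,063,528.57.
EOQ at $41.27 = 1529.6 < 34000, so use break Q=34000: TC = 72,520×$41.27 + (72,520/34000.0)×233 + (34000.0/2)×0.35×$41.27 = $3,238,953.88.
Lowest total cost among the candidates is at Q = 2300.0.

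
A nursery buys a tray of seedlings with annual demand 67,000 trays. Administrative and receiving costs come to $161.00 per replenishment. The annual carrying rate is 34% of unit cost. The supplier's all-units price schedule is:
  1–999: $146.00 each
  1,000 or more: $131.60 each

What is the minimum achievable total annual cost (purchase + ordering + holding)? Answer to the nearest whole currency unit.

Holding cost per unit per year at price C is H = 0.34·C.
For each price level, check whether its EOQ is feasible; otherwise the best quantity at that price is the breakpoint.
EOQ at $146.00 = 659.2 (feasible in tier 1): TC = 67,000×$146.00 + (67,000/659.2)×161 + (659.2/2)×0.34×$146.00 = $9,814,725.12.
EOQ at $131.60 = 694.4 < 1000, so use break Q=1000: TC = 67,000×$131.60 + (67,000/1000.0)×161 + (1000.0/2)×0.34×$131.60 = $8,850,359.00.
Lowest total cost among the candidates is at Q = 1000.0.

TC* ≈ $8,850,359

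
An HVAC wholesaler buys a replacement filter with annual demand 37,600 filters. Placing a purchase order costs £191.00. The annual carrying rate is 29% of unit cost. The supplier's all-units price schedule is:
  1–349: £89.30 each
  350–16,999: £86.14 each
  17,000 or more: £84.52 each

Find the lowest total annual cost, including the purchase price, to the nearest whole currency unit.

TC* ≈ £3,257,806

Holding cost per unit per year at price C is H = 0.29·C.
Candidates are each tier's EOQ (if it falls in that tier) and each price-break quantity.
Tier 1 (£89.30): EOQ = 744.7 exceeds tier's upper bound 349, so this tier is dominated.
EOQ at £86.14 = 758.3 (feasible in tier 2): TC = 37,600×£86.14 + (37,600/758.3)×191 + (758.3/2)×0.29×£86.14 = £3,257,806.05.
EOQ at £84.52 = 765.5 < 17000, so use break Q=17000: TC = 37,600×£84.52 + (37,600/17000.0)×191 + (17000.0/2)×0.29×£84.52 = £3,386,716.25.
Lowest total cost among the candidates is at Q = 758.3.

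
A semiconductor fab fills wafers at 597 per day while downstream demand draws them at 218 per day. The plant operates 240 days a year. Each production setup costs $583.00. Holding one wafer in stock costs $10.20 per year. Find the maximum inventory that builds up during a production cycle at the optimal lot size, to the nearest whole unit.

Annual demand D = 218 × 240 = 52,320.
Production build-up factor (1 − d/p) = 1 − 218/597 = 0.6348.
Q* = √(2DS / (H(1 − d/p))) = √(2 × 52,320 × 583 / (10.2 × 0.6348)).
= √(61,005,120 / 6.4754) ≈ 3069.380.
Maximum inventory = Q*(1 − d/p) = 3069.380 × 0.6348 ≈ 1948.568.

I_max ≈ 1,949 wafers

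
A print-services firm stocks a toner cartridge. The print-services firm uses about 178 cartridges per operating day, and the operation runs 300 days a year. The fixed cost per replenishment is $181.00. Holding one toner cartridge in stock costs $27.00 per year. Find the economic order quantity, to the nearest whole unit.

Q* ≈ 846 cartridges

Annual demand D = 178 × 300 = 53,400.
EOQ = √(2DS / H) = √(2 × 53,400 × 181 / 27).
= √(19,330,800 / 27) = √715,955.5556 ≈ 846.142.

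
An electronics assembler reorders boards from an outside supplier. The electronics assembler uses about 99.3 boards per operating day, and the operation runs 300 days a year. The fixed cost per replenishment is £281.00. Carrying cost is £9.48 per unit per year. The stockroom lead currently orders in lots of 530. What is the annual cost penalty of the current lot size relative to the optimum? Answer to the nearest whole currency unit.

Annual demand D = 99.3 × 300 = 29,790.
EOQ = √(2DS/H) = √(2 × 29,790 × 281 / 9.48) ≈ 1328.92.
Cost at Q* = (D/Q*)S + (Q*/2)H = √(2DSH) ≈ £12,598.17.
Cost at Q = 530: (29,790/530)×281 + (530/2)×9.48 = £15,794.32 + £2,512.20 = £18,306.52.
Excess = £18,306.52 − £12,598.17 = £5,708.35.

Extra cost ≈ £5,708 per year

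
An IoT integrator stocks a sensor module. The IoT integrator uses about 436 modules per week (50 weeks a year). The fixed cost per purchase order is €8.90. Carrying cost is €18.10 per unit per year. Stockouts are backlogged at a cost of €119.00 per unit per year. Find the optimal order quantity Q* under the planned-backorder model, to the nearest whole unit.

Annual demand D = 436 × 50 = 21,800.
With planned backorders, Q* = √(2DS/H) · √((H+B)/B).
√(2DS/H) = √(2 × 21,800 × 8.9 / 18.1) = 146.420.
√((H+B)/B) = √((18.1+119)/119) = 1.0734.
Q* ≈ 157.161.

Q* ≈ 157 modules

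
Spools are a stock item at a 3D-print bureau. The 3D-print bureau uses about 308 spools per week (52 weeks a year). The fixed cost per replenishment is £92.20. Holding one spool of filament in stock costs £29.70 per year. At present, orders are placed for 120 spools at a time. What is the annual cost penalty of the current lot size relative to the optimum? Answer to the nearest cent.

Annual demand D = 308 × 52 = 16,016.
EOQ = √(2DS/H) = √(2 × 16,016 × 92.2 / 29.7) ≈ 315.34.
Cost at Q* = (D/Q*)S + (Q*/2)H = √(2DSH) ≈ £9,365.60.
Cost at Q = 120: (16,016/120)×92.2 + (120/2)×29.7 = £12,305.63 + £1,782.00 = £14,087.63.
Excess = £14,087.63 − £9,365.60 = £4,722.02.

Extra cost ≈ £4,722.02 per year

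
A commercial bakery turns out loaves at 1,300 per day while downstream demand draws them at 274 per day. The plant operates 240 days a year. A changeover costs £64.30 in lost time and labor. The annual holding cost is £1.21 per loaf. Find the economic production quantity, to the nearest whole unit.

Annual demand D = 274 × 240 = 65,760.
Production build-up factor (1 − d/p) = 1 − 274/1,300 = 0.7892.
Q* = √(2DS / (H(1 − d/p))) = √(2 × 65,760 × 64.3 / (1.21 × 0.7892)).
= √(8,456,736 / 0.955) ≈ 2975.820.

Q* ≈ 2,976 loaves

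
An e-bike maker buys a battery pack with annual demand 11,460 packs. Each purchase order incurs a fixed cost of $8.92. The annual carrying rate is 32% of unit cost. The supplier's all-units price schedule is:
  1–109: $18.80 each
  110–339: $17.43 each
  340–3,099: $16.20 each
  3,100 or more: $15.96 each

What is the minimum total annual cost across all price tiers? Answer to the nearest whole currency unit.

Holding cost per unit per year at price C is H = 0.32·C.
Evaluate total cost at each tier's feasible EOQ or, if the EOQ is below the tier, at the tier's minimum quantity.
Tier 1 ($18.80): EOQ = 184.3 exceeds tier's upper bound 109, so this tier is dominated.
EOQ at $17.43 = 191.5 (feasible in tier 2): TC = 11,460×$17.43 + (11,460/191.5)×8.92 + (191.5/2)×0.32×$17.43 = $200,815.66.
EOQ at $16.20 = 198.6 < 340, so use break Q=340: TC = 11,460×$16.20 + (11,460/340.0)×8.92 + (340.0/2)×0.32×$16.20 = $186,833.94.
EOQ at $15.96 = 200.1 < 3100, so use break Q=3100: TC = 11,460×$15.96 + (11,460/3100.0)×8.92 + (3100.0/2)×0.32×$15.96 = $190,850.74.
Lowest total cost among the candidates is at Q = 340.0.

TC* ≈ $186,834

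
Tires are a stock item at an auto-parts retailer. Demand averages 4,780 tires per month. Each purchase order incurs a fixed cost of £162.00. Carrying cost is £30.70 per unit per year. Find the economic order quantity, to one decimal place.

Q* ≈ 778.1 tires

Annual demand D = 4,780 × 12 = 57,360.
EOQ = √(2DS / H) = √(2 × 57,360 × 162 / 30.7).
= √(18,584,640 / 30.7) = √605,362.8664 ≈ 778.051.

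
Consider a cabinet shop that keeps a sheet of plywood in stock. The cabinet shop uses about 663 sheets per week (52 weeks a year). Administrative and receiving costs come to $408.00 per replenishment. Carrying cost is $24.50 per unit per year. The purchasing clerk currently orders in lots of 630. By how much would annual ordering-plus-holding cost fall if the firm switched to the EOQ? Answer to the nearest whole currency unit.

Extra cost ≈ $3,791 per year

Annual demand D = 663 × 52 = 34,476.
EOQ = √(2DS/H) = √(2 × 34,476 × 408 / 24.5) ≈ 1071.57.
Cost at Q* = (D/Q*)S + (Q*/2)H = √(2DSH) ≈ $26,253.46.
Cost at Q = 630: (34,476/630)×408 + (630/2)×24.5 = $22,327.31 + $7,717.50 = $30,044.81.
Excess = $30,044.81 − $26,253.46 = $3,791.35.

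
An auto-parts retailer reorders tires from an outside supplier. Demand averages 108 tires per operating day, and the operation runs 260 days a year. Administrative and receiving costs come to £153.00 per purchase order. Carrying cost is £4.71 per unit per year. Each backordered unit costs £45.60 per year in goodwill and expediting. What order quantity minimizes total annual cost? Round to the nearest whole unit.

Q* ≈ 1,419 tires

Annual demand D = 108 × 260 = 28,080.
With planned backorders, Q* = √(2DS/H) · √((H+B)/B).
√(2DS/H) = √(2 × 28,080 × 153 / 4.71) = 1350.669.
√((H+B)/B) = √((4.71+45.6)/45.6) = 1.0504.
Q* ≈ 1418.710.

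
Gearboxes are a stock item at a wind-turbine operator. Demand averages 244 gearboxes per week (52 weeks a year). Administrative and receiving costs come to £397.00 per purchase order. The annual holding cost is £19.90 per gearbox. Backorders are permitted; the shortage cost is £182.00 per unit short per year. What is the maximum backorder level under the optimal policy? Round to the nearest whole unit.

S* ≈ 74 gearboxes

Annual demand D = 244 × 52 = 12,688.
With planned backorders, Q* = √(2DS/H) · √((H+B)/B).
√(2DS/H) = √(2 × 12,688 × 397 / 19.9) = 711.509.
√((H+B)/B) = √((19.9+182)/182) = 1.0533.
Q* ≈ 749.398.
S* = Q* · H/(H+B) = 749.398 × 19.9/201.9 ≈ 73.863.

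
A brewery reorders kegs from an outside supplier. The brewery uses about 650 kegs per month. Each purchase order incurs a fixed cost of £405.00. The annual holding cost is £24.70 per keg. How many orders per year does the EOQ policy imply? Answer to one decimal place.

Annual demand D = 650 × 12 = 7,800.
The optimal lot size = √(2DS/H) = √(2 × 7,800 × 405 / 24.7) ≈ 505.76.
Orders per year = D / Q* = 7,800 / 505.76 ≈ 15.422.

N ≈ 15.4 orders per year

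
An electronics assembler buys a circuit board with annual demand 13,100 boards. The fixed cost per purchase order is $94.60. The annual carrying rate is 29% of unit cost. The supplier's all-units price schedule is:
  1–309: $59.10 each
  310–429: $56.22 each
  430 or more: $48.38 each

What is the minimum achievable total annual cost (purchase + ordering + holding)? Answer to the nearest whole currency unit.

Holding cost per unit per year at price C is H = 0.29·C.
Candidates are each tier's EOQ (if it falls in that tier) and each price-break quantity.
Tier 1 ($59.10): EOQ = 380.3 exceeds tier's upper bound 309, so this tier is dominated.
EOQ at $56.22 = 389.9 (feasible in tier 2): TC = 13,100×$56.22 + (13,100/389.9)×94.6 + (389.9/2)×0.29×$56.22 = $742,838.83.
EOQ at $48.38 = 420.3 < 430, so use break Q=430: TC = 13,100×$48.38 + (13,100/430.0)×94.6 + (430.0/2)×0.29×$48.38 = $639,676.49.
Lowest total cost among the candidates is at Q = 430.0.

TC* ≈ $639,676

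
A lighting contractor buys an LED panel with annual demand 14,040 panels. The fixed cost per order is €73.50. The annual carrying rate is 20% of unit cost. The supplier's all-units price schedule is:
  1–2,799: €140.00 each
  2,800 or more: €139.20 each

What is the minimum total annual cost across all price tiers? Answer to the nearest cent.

Holding cost per unit per year at price C is H = 0.20·C.
Candidates are each tier's EOQ (if it falls in that tier) and each price-break quantity.
EOQ at €140.00 = 271.5 (feasible in tier 1): TC = 14,040×€140.00 + (14,040/271.5)×73.5 + (271.5/2)×0.20×€140.00 = €1,973,201.88.
EOQ at €139.20 = 272.3 < 2800, so use break Q=2800: TC = 14,040×€139.20 + (14,040/2800.0)×73.5 + (2800.0/2)×0.20×€139.20 = €1,993,712.55.
Lowest total cost among the candidates is at Q = 271.5.

TC* ≈ €1,973,201.88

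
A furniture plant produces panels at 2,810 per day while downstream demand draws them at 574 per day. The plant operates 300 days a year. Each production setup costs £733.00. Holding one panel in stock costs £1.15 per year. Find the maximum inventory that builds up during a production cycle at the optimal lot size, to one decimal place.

Annual demand D = 574 × 300 = 172,200.
Production build-up factor (1 − d/p) = 1 − 574/2,810 = 0.7957.
Q* = √(2DS / (H(1 − d/p))) = √(2 × 172,200 × 733 / (1.15 × 0.7957)).
= √(252,445,200 / 0.9151) ≈ 16609.322.
Maximum inventory = Q*(1 − d/p) = 16609.322 × 0.7957 ≈ 13216.528.

I_max ≈ 13,216.5 panels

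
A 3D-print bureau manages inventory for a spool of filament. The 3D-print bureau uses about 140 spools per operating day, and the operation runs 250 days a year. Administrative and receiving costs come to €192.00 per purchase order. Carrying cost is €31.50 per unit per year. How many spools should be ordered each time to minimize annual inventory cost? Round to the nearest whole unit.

Q* ≈ 653 spools

Annual demand D = 140 × 250 = 35,000.
EOQ = √(2DS / H) = √(2 × 35,000 × 192 / 31.5).
= √(13,440,000 / 31.5) = √426,666.6667 ≈ 653.197.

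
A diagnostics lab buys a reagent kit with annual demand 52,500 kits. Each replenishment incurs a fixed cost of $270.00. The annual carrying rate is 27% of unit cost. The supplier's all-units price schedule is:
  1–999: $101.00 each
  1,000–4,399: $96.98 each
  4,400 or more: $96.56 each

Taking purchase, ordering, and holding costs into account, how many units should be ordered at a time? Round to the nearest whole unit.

Holding cost per unit per year at price C is H = 0.27·C.
For each price level, check whether its EOQ is feasible; otherwise the best quantity at that price is the breakpoint.
Tier 1 ($101.00): EOQ = 1019.6 exceeds tier's upper bound 999, so this tier is dominated.
EOQ at $96.98 = 1040.5 (feasible in tier 2): TC = 52,500×$96.98 + (52,500/1040.5)×270 + (1040.5/2)×0.27×$96.98 = $5,118,695.80.
EOQ at $96.56 = 1042.8 < 4400, so use break Q=4400: TC = 52,500×$96.56 + (52,500/4400.0)×270 + (4400.0/2)×0.27×$96.56 = $5,129,978.23.
Lowest total cost is $5,118,695.80 at Q = 1040.5.

Q* ≈ 1,041 kits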